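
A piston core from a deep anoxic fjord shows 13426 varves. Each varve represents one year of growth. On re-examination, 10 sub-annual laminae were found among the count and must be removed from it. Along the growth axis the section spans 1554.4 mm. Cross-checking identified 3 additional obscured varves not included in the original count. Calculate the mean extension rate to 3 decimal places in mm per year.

0.116 mm per year

Correcting the raw count gives 13426 − 10 + 3 = 13419 true varves.
Extension rate ≈ 1554.4 / 13419 = 0.116 mm per year.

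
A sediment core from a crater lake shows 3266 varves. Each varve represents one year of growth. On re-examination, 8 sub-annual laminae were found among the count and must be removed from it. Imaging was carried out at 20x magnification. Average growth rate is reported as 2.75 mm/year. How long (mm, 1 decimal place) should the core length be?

True varve count = 3266 − 8 = 3258.
3258 years at 2.75 mm/year gives 2.75 × 3258 = 8959.5 mm.

8959.5 mm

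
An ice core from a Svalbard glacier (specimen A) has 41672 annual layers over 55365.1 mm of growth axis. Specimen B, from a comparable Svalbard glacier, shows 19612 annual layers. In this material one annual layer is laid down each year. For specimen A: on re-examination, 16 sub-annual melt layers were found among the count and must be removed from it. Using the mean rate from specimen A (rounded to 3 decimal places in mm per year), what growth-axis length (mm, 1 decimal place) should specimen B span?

Specimen A: correcting the raw count gives 41672 − 16 = 41656 true annual layers.
A: Mean rate = 55365.1 mm / 41656 years ≈ 1.329 mm/year.
B's length ≈ 1.329 × 19612 = 26064.3 mm.

26064.3 mm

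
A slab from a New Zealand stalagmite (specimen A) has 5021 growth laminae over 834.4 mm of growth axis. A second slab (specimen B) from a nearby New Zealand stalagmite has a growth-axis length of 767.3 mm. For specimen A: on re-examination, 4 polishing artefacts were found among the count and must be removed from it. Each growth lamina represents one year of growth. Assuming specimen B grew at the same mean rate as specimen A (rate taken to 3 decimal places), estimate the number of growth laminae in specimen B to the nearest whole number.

Specimen A: correcting the raw count gives 5021 − 4 = 5017 true growth laminae.
A: Extension rate ≈ 834.4 / 5017 = 0.166 mm/year.
Specimen B: 767.3 mm / 0.166 mm per year = 4622.29 years ≈ 4622 growth laminae.

4622 growth laminae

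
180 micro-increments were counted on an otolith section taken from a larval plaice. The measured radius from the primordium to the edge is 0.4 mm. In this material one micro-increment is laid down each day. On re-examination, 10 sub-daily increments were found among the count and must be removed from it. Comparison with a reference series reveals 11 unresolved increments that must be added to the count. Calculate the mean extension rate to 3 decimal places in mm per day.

True micro-increment count = 180 − 10 + 11 = 181.
0.4 mm over 181 days gives 0.4 / 181 ≈ 0.002 mm per day.

0.002 mm per day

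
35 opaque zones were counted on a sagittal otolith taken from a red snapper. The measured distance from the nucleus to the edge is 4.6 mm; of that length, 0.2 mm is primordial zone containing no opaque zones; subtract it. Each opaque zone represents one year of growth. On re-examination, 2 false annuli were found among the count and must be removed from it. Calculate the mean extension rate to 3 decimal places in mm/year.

Adjusted count: 35 − 2 = 33 opaque zones.
Removing the 0.2 mm offcut leaves 4.6 − 0.2 = 4.4 mm.
Extension rate ≈ 4.4 / 33 = 0.133 mm/year.

0.133 mm/year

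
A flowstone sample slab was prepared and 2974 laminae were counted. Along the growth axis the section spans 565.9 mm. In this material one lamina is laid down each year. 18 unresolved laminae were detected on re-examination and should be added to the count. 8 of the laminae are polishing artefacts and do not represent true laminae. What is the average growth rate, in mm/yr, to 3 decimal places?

0.190 mm/yr

Correcting the raw count gives 2974 − 8 + 18 = 2984 true laminae.
Mean rate = 565.9 mm / 2984 years ≈ 0.190 mm/yr.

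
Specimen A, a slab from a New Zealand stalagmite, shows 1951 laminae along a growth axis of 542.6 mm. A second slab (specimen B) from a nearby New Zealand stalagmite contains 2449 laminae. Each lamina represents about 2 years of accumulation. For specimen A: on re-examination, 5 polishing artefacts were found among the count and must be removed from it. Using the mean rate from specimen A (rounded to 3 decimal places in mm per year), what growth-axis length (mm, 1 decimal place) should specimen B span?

Specimen A: adjusted count: 1951 − 5 = 1946 laminae.
Specimen A: at 2 years per lamina, 1946 × 2 = 3892 years.
A: Mean rate = 542.6 mm / 3892 years ≈ 0.139 mm/yr.
Specimen B: multiplying by 2 years per lamina: 2449 × 2 = 4898 years. For B, 0.139 mm/year × 4898 years = 680.8 mm.

680.8 mm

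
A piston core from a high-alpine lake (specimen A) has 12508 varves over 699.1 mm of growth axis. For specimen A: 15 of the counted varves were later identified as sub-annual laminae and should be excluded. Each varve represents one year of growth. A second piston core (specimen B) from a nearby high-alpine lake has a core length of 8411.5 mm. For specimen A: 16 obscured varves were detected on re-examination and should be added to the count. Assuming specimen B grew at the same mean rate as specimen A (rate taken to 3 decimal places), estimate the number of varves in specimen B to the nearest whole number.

Specimen A: after corrections the count is 12508 − 15 + 16 = 12509 varves.
A: Extension rate ≈ 699.1 / 12509 = 0.056 mm per year.
B spans 8411.5 / 0.056 = 150205.36 years ≈ 150205 varves.

150205 varves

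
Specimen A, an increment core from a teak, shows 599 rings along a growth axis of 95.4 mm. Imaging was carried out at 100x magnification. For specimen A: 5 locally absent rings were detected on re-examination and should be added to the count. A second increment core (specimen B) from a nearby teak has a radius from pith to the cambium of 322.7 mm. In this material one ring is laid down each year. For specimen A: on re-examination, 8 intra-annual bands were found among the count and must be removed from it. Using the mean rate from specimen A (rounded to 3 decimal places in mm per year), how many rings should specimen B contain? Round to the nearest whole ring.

Specimen A: adjusted count: 599 − 8 + 5 = 596 rings.
A: Extension rate ≈ 95.4 / 596 = 0.160 mm per year.
B spans 322.7 / 0.160 = 2016.88 years ≈ 2017 rings.

2017 rings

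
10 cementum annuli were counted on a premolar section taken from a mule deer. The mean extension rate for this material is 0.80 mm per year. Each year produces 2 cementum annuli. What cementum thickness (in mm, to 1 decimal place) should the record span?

4.0 mm

Dividing by 2 cementum annuli per year: 10 / 2 = 5 years.
Length ≈ 0.80 × 5 = 4.0 mm.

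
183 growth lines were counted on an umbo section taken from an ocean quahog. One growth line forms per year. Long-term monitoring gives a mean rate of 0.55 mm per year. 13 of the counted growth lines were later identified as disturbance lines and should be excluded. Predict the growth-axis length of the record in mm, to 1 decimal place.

93.5 mm

After corrections the count is 183 − 13 = 170 growth lines.
170 years at 0.55 mm/year gives 0.55 × 170 = 93.5 mm.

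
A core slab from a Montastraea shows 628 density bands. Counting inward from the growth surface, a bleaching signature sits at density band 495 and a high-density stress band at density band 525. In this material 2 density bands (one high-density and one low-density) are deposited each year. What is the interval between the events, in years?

Separation: 525 − 495 = 30 density bands.
Dividing by 2 density bands per year: 30 / 2 = 15 years.

15 years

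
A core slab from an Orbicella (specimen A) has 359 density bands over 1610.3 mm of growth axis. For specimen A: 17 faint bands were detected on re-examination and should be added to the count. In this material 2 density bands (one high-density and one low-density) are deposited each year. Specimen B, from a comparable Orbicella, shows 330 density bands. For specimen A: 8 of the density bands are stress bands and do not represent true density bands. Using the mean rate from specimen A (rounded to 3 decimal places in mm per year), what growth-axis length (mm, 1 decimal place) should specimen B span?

1444.1 mm

Specimen A: adjusted count: 359 − 8 + 17 = 368 density bands.
Specimen A: 368 density bands at 2 per year is 368 / 2 = 184 years.
A: Extension rate ≈ 1610.3 / 184 = 8.752 mm/year.
Specimen B: 330 density bands at 2 per year is 330 / 2 = 165 years. B's length ≈ 8.752 × 165 = 1444.1 mm.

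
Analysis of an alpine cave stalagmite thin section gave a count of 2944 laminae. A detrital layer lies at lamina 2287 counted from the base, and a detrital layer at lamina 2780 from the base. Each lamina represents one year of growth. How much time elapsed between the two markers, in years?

493 years

Separation: 2780 − 2287 = 493 laminae.
At one lamina per year, 493 years elapsed between them.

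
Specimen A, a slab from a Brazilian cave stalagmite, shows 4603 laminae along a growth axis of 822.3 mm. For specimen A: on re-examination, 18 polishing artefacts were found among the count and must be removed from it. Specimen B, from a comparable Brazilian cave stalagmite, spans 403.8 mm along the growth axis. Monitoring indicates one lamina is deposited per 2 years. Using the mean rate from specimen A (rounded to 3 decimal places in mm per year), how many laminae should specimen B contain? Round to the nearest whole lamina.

2243 laminae

Specimen A: after corrections the count is 4603 − 18 = 4585 laminae.
Specimen A: multiplying by 2 years per lamina: 4585 × 2 = 9170 years.
A: Extension rate ≈ 822.3 / 9170 = 0.090 mm per year.
B spans 403.8 / 0.090 = 4486.67 years; at 2 years per lamina that is 4486.67 / 2 ≈ 2243 laminae.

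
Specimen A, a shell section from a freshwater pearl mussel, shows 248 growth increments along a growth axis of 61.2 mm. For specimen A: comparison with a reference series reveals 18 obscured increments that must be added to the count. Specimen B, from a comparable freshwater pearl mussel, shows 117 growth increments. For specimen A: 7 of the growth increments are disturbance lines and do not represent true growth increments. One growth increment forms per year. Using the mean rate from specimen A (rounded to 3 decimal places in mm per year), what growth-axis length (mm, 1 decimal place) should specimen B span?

27.6 mm

Specimen A: correcting the raw count gives 248 − 7 + 18 = 259 true growth increments.
A: Extension rate ≈ 61.2 / 259 = 0.236 mm per year.
For B, 0.236 mm/year × 117 years = 27.6 mm.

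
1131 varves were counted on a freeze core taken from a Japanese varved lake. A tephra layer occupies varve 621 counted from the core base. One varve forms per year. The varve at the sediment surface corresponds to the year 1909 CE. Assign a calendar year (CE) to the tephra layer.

1131 − 621 = 510 varves lie beyond the tephra layer toward the sediment surface.
The varve at the sediment surface is 1909 CE, so the tephra layer dates to 1909 − 510 = 1399 CE.

1399 CE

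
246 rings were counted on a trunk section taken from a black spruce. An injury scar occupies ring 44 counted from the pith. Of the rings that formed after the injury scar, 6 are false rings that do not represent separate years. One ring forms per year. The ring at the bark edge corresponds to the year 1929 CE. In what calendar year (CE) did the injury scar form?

1733 CE

246 − 44 = 202 rings lie beyond the injury scar toward the bark edge.
Excluding 6 false rings: 202 − 6 = 196.
Counting back 196 years from 1929 CE places the injury scar in 1929 − 196 = 1733 CE.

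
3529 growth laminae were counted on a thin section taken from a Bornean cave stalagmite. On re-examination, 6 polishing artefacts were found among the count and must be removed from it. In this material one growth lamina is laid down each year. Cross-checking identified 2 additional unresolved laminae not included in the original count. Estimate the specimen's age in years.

3525 years

True growth lamina count = 3529 − 6 + 2 = 3525.
At one growth lamina per year, that is 3525 years.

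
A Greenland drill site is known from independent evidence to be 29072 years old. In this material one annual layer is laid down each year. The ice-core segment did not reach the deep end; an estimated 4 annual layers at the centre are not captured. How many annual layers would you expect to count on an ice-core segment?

29068 annual layers

One annual layer per year gives 29072 annual layers over 29072 years.
Subtracting the 4 annual layers not captured gives 29072 − 4 = 29068 annual layers in the record.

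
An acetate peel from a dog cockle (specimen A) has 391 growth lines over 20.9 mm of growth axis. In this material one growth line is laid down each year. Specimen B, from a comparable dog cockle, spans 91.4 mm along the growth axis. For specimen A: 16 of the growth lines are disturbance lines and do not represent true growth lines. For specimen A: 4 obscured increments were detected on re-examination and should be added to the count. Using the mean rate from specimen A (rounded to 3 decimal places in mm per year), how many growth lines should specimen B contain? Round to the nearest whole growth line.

Specimen A: correcting the raw count gives 391 − 16 + 4 = 379 true growth lines.
A: Extension rate ≈ 20.9 / 379 = 0.055 mm/year.
For B, 91.4 / 0.055 = 1661.82 years ≈ 1662 growth lines.

1662 growth lines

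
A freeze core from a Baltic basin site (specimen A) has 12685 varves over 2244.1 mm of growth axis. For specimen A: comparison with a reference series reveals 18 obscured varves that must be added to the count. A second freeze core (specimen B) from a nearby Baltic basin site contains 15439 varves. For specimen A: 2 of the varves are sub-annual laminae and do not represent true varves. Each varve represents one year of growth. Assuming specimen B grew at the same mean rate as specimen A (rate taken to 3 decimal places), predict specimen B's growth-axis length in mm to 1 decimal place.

Specimen A: true varve count = 12685 − 2 + 18 = 12701.
A: 2244.1 mm over 12701 years gives 2244.1 / 12701 ≈ 0.177 mm per year.
B's length ≈ 0.177 × 15439 = 2732.7 mm.

2732.7 mm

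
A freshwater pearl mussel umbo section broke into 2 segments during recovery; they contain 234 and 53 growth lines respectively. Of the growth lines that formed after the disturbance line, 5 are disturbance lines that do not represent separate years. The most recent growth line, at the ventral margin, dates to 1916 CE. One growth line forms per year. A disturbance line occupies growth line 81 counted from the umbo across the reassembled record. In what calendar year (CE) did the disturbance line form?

1715 CE

Total growth lines = 234 + 53 = 287.
The disturbance line sits at growth line 81 from the umbo, so 287 − 81 = 206 growth lines formed after it.
Excluding 5 false growth lines: 206 − 5 = 201.
Counting back 201 years from 1916 CE places the disturbance line in 1916 − 201 = 1715 CE.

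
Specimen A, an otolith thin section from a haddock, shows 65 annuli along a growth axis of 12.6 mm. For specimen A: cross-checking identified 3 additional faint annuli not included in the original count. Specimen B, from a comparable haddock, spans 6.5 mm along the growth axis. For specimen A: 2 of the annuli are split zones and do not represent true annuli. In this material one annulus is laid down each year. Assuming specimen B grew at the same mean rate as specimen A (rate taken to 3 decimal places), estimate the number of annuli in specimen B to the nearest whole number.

Specimen A: adjusted count: 65 − 2 + 3 = 66 annuli.
A: Mean rate = 12.6 mm / 66 years ≈ 0.191 mm/year.
B spans 6.5 / 0.191 = 34.03 years ≈ 34 annuli.

34 annuli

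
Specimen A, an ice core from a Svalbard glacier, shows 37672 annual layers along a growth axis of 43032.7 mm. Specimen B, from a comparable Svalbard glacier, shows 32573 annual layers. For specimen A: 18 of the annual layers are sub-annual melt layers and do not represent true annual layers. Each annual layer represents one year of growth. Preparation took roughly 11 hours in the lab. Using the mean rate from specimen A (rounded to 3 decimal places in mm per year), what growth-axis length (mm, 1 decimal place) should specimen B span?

37230.9 mm

Specimen A: adjusted count: 37672 − 18 = 37654 annual layers.
A: Mean rate = 43032.7 mm / 37654 years ≈ 1.143 mm/yr.
For B, 1.143 mm/year × 32573 years = 37230.9 mm.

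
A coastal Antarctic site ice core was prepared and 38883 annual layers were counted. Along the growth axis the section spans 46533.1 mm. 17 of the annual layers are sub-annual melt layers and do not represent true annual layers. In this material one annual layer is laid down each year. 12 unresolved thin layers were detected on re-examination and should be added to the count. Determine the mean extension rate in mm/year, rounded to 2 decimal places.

After corrections the count is 38883 − 17 + 12 = 38878 annual layers.
Extension rate ≈ 46533.1 / 38878 = 1.20 mm/year.

1.20 mm/year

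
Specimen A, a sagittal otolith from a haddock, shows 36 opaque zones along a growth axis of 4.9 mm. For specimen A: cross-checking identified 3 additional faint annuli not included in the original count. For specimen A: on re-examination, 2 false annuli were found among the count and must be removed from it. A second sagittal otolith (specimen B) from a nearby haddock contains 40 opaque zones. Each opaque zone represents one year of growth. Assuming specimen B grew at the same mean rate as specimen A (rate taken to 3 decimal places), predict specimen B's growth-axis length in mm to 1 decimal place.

Specimen A: after corrections the count is 36 − 2 + 3 = 37 opaque zones.
A: 4.9 mm over 37 years gives 4.9 / 37 ≈ 0.132 mm/year.
B's length ≈ 0.132 × 40 = 5.3 mm.

5.3 mm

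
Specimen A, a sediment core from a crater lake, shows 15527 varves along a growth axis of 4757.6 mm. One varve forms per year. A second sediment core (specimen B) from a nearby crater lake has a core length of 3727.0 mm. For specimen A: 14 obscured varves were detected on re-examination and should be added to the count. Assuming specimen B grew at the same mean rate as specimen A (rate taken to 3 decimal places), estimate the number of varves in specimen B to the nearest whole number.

Specimen A: adjusted count: 15527 + 14 = 15541 varves.
A: Extension rate ≈ 4757.6 / 15541 = 0.306 mm/year.
B spans 3727.0 / 0.306 = 12179.74 years ≈ 12180 varves.

12180 varves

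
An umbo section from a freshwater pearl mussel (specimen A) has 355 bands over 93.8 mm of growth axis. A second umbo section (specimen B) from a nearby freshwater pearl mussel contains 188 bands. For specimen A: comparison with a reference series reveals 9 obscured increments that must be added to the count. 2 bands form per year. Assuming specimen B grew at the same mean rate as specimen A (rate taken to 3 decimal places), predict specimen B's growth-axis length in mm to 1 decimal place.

48.4 mm

Specimen A: true band count = 355 + 9 = 364.
Specimen A: 364 bands at 2 per year is 364 / 2 = 182 years.
A: Mean rate = 93.8 mm / 182 years ≈ 0.515 mm/yr.
Specimen B: dividing by 2 bands per year: 188 / 2 = 94 years. For B, 0.515 mm/year × 94 years = 48.4 mm.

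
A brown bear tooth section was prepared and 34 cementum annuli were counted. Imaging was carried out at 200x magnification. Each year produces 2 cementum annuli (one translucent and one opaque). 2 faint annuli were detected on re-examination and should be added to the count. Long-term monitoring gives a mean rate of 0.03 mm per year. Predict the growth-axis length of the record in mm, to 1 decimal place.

Correcting the raw count gives 34 + 2 = 36 true cementum annuli.
With 2 cementum annuli per year, 36 / 2 = 18 years.
Length ≈ 0.03 × 18 = 0.5 mm.

0.5 mm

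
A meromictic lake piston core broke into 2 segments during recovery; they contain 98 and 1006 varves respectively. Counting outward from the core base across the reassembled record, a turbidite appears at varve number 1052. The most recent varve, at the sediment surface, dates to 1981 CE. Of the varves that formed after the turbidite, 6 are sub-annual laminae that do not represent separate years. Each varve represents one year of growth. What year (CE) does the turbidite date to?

Total varves = 98 + 1006 = 1104.
Between varve 1052 and the sediment surface there are 1104 − 1052 = 52 varves.
Excluding 6 false varves: 52 − 6 = 46.
1981 − 46 = 1935 CE.

1935 CE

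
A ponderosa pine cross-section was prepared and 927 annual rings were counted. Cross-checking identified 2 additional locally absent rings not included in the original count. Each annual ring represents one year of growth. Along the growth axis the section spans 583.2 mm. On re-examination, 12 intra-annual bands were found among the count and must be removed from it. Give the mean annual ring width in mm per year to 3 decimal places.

0.636 mm per year

Correcting the raw count gives 927 − 12 + 2 = 917 true annual rings.
Mean rate = 583.2 mm / 917 years ≈ 0.636 mm per year.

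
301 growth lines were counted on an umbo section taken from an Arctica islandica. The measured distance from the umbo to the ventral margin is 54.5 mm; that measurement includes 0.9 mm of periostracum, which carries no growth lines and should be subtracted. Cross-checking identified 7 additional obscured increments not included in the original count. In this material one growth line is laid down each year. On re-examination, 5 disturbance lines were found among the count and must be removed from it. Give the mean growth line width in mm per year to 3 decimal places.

Correcting the raw count gives 301 − 5 + 7 = 303 true growth lines.
Removing the 0.9 mm offcut leaves 54.5 − 0.9 = 53.6 mm.
Mean rate = 53.6 mm / 303 years ≈ 0.177 mm per year.

0.177 mm per year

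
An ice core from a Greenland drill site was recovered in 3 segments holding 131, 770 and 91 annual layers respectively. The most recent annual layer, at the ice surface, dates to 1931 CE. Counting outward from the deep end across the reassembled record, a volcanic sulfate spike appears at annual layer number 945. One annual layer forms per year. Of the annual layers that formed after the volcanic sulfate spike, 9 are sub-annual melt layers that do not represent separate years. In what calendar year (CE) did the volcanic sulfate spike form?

Total annual layers = 131 + 770 + 91 = 992.
The volcanic sulfate spike sits at annual layer 945 from the deep end, so 992 − 945 = 47 annual layers formed after it.
47 − 9 false = 38 true annual layers after the volcanic sulfate spike.
1931 − 38 = 1893 CE.

1893 CE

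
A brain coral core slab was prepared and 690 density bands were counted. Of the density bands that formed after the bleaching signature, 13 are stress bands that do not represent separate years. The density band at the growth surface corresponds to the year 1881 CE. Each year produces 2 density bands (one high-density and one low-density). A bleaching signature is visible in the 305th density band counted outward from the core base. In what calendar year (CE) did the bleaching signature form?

690 − 305 = 385 density bands lie beyond the bleaching signature toward the growth surface.
385 − 13 false = 372 true density bands after the bleaching signature.
With 2 density bands per year, 372 / 2 = 186 years.
Counting back 186 years from 1881 CE places the bleaching signature in 1881 − 186 = 1695 CE.

1695 CE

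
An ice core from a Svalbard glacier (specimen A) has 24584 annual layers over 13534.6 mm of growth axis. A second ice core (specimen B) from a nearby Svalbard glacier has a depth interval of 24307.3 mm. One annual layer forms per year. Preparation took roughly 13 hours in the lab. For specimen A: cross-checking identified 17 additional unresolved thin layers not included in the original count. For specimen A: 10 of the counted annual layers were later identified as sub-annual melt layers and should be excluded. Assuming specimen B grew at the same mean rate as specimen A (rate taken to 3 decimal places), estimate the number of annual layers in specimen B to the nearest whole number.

44195 annual layers

Specimen A: after corrections the count is 24584 − 10 + 17 = 24591 annual layers.
A: Extension rate ≈ 13534.6 / 24591 = 0.550 mm/yr.
For B, 24307.3 / 0.550 = 44195.09 years ≈ 44195 annual layers.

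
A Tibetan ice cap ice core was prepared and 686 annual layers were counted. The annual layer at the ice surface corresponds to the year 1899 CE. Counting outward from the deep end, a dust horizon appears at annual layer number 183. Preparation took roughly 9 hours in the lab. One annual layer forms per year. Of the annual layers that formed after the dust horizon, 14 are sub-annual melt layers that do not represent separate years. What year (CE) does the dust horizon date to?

1410 CE

Between annual layer 183 and the ice surface there are 686 − 183 = 503 annual layers.
Removing the 14 false annual layers leaves 503 − 14 = 489 true annual layers beyond the dust horizon.
1899 − 489 = 1410 CE.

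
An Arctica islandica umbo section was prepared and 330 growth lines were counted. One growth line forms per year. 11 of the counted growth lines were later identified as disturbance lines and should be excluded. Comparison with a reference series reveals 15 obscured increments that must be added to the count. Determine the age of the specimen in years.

Correcting the raw count gives 330 − 11 + 15 = 334 true growth lines.
With a one-to-one growth line periodicity this is 334 years.

334 years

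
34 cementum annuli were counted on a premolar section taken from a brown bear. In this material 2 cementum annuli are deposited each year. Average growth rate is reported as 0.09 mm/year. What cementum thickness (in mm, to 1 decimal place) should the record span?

1.5 mm

With 2 cementum annuli per year, 34 / 2 = 17 years.
Predicted length = 0.09 mm/year × 17 years = 1.5 mm.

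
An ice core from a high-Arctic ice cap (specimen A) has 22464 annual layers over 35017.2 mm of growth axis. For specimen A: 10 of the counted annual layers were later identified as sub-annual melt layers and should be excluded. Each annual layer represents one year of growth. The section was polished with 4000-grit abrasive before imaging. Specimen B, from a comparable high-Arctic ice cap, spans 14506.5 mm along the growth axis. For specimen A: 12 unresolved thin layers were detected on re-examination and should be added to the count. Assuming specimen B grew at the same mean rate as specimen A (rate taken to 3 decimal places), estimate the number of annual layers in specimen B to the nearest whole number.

Specimen A: true annual layer count = 22464 − 10 + 12 = 22466.
A: Extension rate ≈ 35017.2 / 22466 = 1.559 mm per year.
For B, 14506.5 / 1.559 = 9305.00 years ≈ 9305 annual layers.

9305 annual layers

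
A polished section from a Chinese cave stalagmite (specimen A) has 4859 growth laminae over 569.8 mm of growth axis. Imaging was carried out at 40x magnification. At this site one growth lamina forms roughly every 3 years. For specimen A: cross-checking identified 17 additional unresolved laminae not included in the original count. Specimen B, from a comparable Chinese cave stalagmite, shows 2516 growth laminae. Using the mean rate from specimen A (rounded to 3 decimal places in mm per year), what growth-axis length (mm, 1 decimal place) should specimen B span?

Specimen A: after corrections the count is 4859 + 17 = 4876 growth laminae.
Specimen A: 4876 growth laminae at 3 years each span 4876 × 3 = 14628 years.
A: 569.8 mm over 14628 years gives 569.8 / 14628 ≈ 0.039 mm/yr.
Specimen B: multiplying by 3 years per growth lamina: 2516 × 3 = 7548 years. Length of B = 0.039 × 7548 = 294.4 mm.

294.4 mm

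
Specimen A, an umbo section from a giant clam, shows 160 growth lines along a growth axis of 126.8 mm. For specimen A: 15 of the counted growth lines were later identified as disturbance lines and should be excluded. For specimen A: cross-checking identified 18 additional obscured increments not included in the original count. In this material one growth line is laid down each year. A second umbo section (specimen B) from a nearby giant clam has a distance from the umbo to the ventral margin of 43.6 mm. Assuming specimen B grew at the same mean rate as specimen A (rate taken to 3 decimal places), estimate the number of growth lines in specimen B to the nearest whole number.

Specimen A: correcting the raw count gives 160 − 15 + 18 = 163 true growth lines.
A: Extension rate ≈ 126.8 / 163 = 0.778 mm/year.
For B, 43.6 / 0.778 = 56.04 years ≈ 56 growth lines.

56 growth lines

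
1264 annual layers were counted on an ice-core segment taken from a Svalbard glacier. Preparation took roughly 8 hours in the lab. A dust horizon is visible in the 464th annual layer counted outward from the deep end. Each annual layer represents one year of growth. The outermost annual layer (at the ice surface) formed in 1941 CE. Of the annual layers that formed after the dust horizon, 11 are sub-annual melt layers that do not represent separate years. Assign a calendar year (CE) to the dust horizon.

1152 CE

The dust horizon sits at annual layer 464 from the deep end, so 1264 − 464 = 800 annual layers formed after it.
Removing the 11 false annual layers leaves 800 − 11 = 789 true annual layers beyond the dust horizon.
Counting back 789 years from 1941 CE places the dust horizon in 1941 − 789 = 1152 CE.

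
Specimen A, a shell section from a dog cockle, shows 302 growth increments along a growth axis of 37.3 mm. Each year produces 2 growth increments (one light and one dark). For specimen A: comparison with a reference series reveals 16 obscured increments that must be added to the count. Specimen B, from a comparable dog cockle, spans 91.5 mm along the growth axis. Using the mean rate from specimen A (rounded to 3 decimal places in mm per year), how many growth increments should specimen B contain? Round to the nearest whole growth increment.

Specimen A: after corrections the count is 302 + 16 = 318 growth increments.
Specimen A: with 2 growth increments per year, 318 / 2 = 159 years.
A: Extension rate ≈ 37.3 / 159 = 0.235 mm/yr.
Specimen B: 91.5 mm / 0.235 mm per year = 389.36 years; at 2 growth increments per year that is 389.36 × 2 ≈ 779 growth increments.

779 growth increments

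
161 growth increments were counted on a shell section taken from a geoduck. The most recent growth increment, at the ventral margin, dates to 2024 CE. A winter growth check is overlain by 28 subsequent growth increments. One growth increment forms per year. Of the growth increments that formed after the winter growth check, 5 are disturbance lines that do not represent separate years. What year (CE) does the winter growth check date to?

There are 28 growth increments younger than the winter growth check.
28 − 5 false = 23 true growth increments after the winter growth check.
Counting back 23 years from 2024 CE places the winter growth check in 2024 − 23 = 2001 CE.

2001 CE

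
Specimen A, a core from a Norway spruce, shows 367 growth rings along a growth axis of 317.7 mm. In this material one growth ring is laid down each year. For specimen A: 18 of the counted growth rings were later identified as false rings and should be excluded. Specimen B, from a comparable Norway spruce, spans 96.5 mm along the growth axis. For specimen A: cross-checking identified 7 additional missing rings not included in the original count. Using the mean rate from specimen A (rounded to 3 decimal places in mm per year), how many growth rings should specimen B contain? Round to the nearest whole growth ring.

108 growth rings

Specimen A: adjusted count: 367 − 18 + 7 = 356 growth rings.
A: 317.7 mm over 356 years gives 317.7 / 356 ≈ 0.892 mm/year.
Specimen B: 96.5 mm / 0.892 mm per year = 108.18 years ≈ 108 growth rings.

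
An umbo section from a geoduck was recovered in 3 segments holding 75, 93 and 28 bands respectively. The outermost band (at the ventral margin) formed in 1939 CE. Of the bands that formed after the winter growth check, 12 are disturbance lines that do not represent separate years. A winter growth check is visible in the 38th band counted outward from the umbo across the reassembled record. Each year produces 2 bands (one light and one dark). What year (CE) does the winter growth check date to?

Total bands = 75 + 93 + 28 = 196.
Between band 38 and the ventral margin there are 196 − 38 = 158 bands.
158 − 12 false = 146 true bands after the winter growth check.
146 bands at 2 per year is 146 / 2 = 73 years.
Counting back 73 years from 1939 CE places the winter growth check in 1939 − 73 = 1866 CE.

1866 CE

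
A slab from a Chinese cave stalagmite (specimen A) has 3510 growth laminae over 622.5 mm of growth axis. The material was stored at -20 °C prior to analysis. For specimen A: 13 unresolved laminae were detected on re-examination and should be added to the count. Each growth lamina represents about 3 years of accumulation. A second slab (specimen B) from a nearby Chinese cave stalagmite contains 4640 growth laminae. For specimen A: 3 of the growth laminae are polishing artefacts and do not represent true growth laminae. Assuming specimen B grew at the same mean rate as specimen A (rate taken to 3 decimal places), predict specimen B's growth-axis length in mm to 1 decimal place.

821.3 mm

Specimen A: true growth lamina count = 3510 − 3 + 13 = 3520.
Specimen A: at 3 years per growth lamina, 3520 × 3 = 10560 years.
A: Extension rate ≈ 622.5 / 10560 = 0.059 mm per year.
Specimen B: multiplying by 3 years per growth lamina: 4640 × 3 = 13920 years. For B, 0.059 mm/year × 13920 years = 821.3 mm.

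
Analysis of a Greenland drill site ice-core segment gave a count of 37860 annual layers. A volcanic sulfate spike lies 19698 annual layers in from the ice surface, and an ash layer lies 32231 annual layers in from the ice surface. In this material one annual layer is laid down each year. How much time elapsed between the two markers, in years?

12533 years

Separation: 32231 − 19698 = 12533 annual layers.
That is 12533 years at one annual layer per year.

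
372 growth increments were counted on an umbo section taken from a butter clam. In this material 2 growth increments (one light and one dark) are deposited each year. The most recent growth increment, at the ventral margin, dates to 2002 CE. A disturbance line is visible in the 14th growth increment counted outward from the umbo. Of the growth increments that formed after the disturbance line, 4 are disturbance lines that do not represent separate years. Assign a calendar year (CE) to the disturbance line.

The disturbance line sits at growth increment 14 from the umbo, so 372 − 14 = 358 growth increments formed after it.
Excluding 4 false growth increments: 358 − 4 = 354.
Dividing by 2 growth increments per year: 354 / 2 = 177 years.
Counting back 177 years from 2002 CE places the disturbance line in 2002 − 177 = 1825 CE.

1825 CE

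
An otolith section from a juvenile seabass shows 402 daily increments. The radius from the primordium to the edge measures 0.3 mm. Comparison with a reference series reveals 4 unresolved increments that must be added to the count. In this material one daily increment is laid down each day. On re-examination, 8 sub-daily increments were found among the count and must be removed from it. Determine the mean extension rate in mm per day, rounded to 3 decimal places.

After corrections the count is 402 − 8 + 4 = 398 daily increments.
Extension rate ≈ 0.3 / 398 = 0.001 mm per day.

0.001 mm per day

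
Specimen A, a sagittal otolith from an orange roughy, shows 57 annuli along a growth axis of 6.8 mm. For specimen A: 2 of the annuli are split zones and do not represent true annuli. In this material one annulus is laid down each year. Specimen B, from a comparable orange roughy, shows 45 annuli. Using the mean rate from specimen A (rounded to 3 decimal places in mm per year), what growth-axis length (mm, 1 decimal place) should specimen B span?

Specimen A: adjusted count: 57 − 2 = 55 annuli.
A: Extension rate ≈ 6.8 / 55 = 0.124 mm/yr.
B's length ≈ 0.124 × 45 = 5.6 mm.

5.6 mm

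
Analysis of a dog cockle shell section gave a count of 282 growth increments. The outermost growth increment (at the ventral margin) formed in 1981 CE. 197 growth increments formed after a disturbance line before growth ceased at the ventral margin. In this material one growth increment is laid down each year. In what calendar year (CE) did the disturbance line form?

1784 CE

There are 197 growth increments younger than the disturbance line.
Counting back 197 years from 1981 CE places the disturbance line in 1981 − 197 = 1784 CE.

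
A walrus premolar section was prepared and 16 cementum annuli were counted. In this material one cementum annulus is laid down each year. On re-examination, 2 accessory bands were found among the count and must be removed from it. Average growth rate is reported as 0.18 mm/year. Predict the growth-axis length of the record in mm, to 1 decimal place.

Adjusted count: 16 − 2 = 14 cementum annuli.
Predicted length = 0.18 mm/year × 14 years = 2.5 mm.

2.5 mm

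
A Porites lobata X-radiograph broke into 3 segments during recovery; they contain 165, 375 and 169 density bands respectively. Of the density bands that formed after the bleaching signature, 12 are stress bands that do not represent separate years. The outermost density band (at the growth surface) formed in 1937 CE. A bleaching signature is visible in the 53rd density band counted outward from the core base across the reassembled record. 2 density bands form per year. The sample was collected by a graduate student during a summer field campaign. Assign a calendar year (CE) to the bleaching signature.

Total density bands = 165 + 375 + 169 = 709.
709 − 53 = 656 density bands lie beyond the bleaching signature toward the growth surface.
Excluding 12 false density bands: 656 − 12 = 644.
Dividing by 2 density bands per year: 644 / 2 = 322 years.
The density band at the growth surface is 1937 CE, so the bleaching signature dates to 1937 − 322 = 1615 CE.

1615 CE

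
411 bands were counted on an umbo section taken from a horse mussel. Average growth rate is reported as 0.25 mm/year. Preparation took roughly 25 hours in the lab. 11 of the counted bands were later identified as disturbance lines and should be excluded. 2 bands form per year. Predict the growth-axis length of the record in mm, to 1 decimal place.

Correcting the raw count gives 411 − 11 = 400 true bands.
Dividing by 2 bands per year: 400 / 2 = 200 years.
Predicted length = 0.25 mm/year × 200 years = 50.0 mm.

50.0 mm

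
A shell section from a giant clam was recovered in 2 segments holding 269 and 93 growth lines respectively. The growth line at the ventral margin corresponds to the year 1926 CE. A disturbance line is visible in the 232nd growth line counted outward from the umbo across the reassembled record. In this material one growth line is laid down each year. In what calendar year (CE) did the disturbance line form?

1796 CE

Total growth lines = 269 + 93 = 362.
362 − 232 = 130 growth lines lie beyond the disturbance line toward the ventral margin.
1926 − 130 = 1796 CE.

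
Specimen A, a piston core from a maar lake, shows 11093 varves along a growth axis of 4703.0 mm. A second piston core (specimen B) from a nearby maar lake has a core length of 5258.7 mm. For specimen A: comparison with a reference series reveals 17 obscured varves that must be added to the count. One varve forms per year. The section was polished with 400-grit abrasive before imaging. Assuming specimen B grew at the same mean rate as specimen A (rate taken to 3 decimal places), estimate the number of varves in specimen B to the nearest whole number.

Specimen A: correcting the raw count gives 11093 + 17 = 11110 true varves.
A: Mean rate = 4703.0 mm / 11110 years ≈ 0.423 mm/year.
B spans 5258.7 / 0.423 = 12431.91 years ≈ 12432 varves.

12432 varves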